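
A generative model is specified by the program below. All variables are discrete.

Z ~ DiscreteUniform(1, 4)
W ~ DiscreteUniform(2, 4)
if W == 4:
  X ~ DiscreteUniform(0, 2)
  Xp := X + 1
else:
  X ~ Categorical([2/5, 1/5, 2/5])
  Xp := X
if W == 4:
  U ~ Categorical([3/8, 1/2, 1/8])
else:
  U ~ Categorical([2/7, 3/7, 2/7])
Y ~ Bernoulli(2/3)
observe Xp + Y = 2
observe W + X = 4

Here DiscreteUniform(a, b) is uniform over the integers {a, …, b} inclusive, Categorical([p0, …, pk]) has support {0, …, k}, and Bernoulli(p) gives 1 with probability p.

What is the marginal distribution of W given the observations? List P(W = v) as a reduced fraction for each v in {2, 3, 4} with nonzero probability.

Enumerate traces; 36 have nonzero weight after conditioning:
  (Z=1, W=2, X=2, U=0, Y=0) weight 1/315
  (Z=1, W=2, X=2, U=1, Y=0) weight 1/210
  (Z=1, W=2, X=2, U=2, Y=0) weight 1/315
  (Z=1, W=3, X=1, U=0, Y=1) weight 1/315
  (Z=1, W=3, X=1, U=1, Y=1) weight 1/210
  (Z=1, W=3, X=1, U=2, Y=1) weight 1/315
  (Z=1, W=4, X=0, U=0, Y=1) weight 1/144
  (Z=1, W=4, X=0, U=1, Y=1) weight 1/108
  … 28 more
Group by W:
  weight(W=2) = 2/45
  weight(W=3) = 2/45
  weight(W=4) = 2/27
Total weight = 2/45 + 2/45 + 2/27 = 22/135
P(W=2 | obs) = 2/45 / 22/135 = 3/11
P(W=3 | obs) = 2/45 / 22/135 = 3/11
P(W=4 | obs) = 2/27 / 22/135 = 5/11

P(W=2) = 3/11, P(W=3) = 3/11, P(W=4) = 5/11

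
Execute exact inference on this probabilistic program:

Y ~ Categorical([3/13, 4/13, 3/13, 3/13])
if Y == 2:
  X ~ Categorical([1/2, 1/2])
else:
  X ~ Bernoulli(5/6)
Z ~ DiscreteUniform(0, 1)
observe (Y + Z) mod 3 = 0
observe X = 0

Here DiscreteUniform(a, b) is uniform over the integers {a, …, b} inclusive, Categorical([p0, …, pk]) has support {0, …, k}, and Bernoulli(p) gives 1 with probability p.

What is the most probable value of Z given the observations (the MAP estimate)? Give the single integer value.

argmax_v P(Z = v | obs) = 1

Enumerate traces; 3 have nonzero weight after conditioning:
  (Y=0, X=0, Z=0) weight 1/52
  (Y=2, X=0, Z=1) weight 3/52
  (Y=3, X=0, Z=0) weight 1/52
Group by Z:
  weight(Z=0) = 1/26
  weight(Z=1) = 3/52
Total weight = 1/26 + 3/52 = 5/52
P(Z=0 | obs) = 1/26 / 5/52 = 2/5
P(Z=1 | obs) = 3/52 / 5/52 = 3/5
argmax = 1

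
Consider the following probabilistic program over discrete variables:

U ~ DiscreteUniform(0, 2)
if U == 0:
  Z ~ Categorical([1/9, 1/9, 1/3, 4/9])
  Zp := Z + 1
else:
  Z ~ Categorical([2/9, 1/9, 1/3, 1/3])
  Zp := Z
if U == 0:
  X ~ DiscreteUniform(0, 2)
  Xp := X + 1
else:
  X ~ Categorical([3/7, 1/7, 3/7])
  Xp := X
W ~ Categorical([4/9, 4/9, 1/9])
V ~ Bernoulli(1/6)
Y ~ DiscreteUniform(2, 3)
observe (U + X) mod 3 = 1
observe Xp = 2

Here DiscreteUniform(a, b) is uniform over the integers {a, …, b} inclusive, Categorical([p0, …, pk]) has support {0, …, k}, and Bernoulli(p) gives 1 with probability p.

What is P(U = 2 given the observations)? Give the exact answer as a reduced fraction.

P(U = 2 | obs) = 9/16

Enumerate traces; 96 have nonzero weight after conditioning:
  (U=0, Z=0, X=1, W=0, V=0, Y=2) weight 5/2187
  (U=0, Z=0, X=1, W=0, V=0, Y=3) weight 5/2187
  (U=0, Z=0, X=1, W=0, V=1, Y=2) weight 1/2187
  (U=0, Z=0, X=1, W=0, V=1, Y=3) weight 1/2187
  (U=0, Z=0, X=1, W=1, V=0, Y=2) weight 5/2187
  (U=0, Z=0, X=1, W=1, V=0, Y=3) weight 5/2187
  (U=0, Z=0, X=1, W=1, V=1, Y=2) weight 1/2187
  (U=0, Z=0, X=1, W=1, V=1, Y=3) weight 1/2187
  (U=2, Z=0, X=2, W=0, V=0, Y=2) weight 10/1701
  … 87 more
Group by U:
  weight(U=0) = 1/9
  weight(U=2) = 1/7
Total weight = 1/9 + 1/7 = 16/63
P(U=0 | obs) = 1/9 / 16/63 = 7/16
P(U=2 | obs) = 1/7 / 16/63 = 9/16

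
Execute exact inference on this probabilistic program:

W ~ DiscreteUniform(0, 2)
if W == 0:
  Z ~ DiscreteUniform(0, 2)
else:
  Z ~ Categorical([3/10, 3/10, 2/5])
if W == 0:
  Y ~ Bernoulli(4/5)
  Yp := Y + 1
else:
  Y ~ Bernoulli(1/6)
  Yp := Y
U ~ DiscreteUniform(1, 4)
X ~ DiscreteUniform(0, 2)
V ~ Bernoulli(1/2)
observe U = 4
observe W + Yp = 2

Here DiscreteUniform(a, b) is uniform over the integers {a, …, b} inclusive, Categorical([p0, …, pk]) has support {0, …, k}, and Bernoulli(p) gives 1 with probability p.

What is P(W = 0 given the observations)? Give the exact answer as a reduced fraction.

Enumerate traces; 54 have nonzero weight after conditioning:
  (W=0, Z=0, Y=1, U=4, X=0, V=0) weight 1/270
  (W=0, Z=0, Y=1, U=4, X=0, V=1) weight 1/270
  (W=0, Z=0, Y=1, U=4, X=1, V=0) weight 1/270
  (W=0, Z=0, Y=1, U=4, X=1, V=1) weight 1/270
  (W=0, Z=0, Y=1, U=4, X=2, V=0) weight 1/270
  (W=0, Z=0, Y=1, U=4, X=2, V=1) weight 1/270
  (W=0, Z=1, Y=1, U=4, X=0, V=0) weight 1/270
  (W=0, Z=1, Y=1, U=4, X=0, V=1) weight 1/270
  (W=1, Z=0, Y=1, U=4, X=0, V=0) weight 1/1440
  (W=2, Z=0, Y=0, U=4, X=0, V=0) weight 1/288
  … 44 more
Group by W:
  weight(W=0) = 1/15
  weight(W=1) = 1/72
  weight(W=2) = 5/72
Total weight = 1/15 + 1/72 + 5/72 = 3/20
P(W=0 | obs) = 1/15 / 3/20 = 4/9
P(W=1 | obs) = 1/72 / 3/20 = 5/54
P(W=2 | obs) = 5/72 / 3/20 = 25/54

P(W = 0 | obs) = 4/9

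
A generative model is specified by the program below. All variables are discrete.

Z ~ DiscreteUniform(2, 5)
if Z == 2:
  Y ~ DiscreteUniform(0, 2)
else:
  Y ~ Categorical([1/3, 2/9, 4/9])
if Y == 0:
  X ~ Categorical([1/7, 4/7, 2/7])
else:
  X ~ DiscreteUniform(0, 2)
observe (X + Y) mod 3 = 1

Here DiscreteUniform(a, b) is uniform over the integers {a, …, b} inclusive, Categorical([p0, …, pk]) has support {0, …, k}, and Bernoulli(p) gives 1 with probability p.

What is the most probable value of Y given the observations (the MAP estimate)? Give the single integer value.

argmax_v P(Y = v | obs) = 0

Enumerate traces; 12 have nonzero weight after conditioning:
  (Z=2, Y=0, X=1) weight 1/21
  (Z=2, Y=1, X=0) weight 1/36
  (Z=2, Y=2, X=2) weight 1/36
  (Z=3, Y=0, X=1) weight 1/21
  (Z=3, Y=1, X=0) weight 1/54
  (Z=3, Y=2, X=2) weight 1/27
  (Z=4, Y=0, X=1) weight 1/21
  (Z=4, Y=1, X=0) weight 1/54
  … 4 more
Group by Y:
  weight(Y=0) = 4/21
  weight(Y=1) = 1/12
  weight(Y=2) = 5/36
Total weight = 4/21 + 1/12 + 5/36 = 26/63
P(Y=0 | obs) = 4/21 / 26/63 = 6/13
P(Y=1 | obs) = 1/12 / 26/63 = 21/104
P(Y=2 | obs) = 5/36 / 26/63 = 35/104
argmax = 0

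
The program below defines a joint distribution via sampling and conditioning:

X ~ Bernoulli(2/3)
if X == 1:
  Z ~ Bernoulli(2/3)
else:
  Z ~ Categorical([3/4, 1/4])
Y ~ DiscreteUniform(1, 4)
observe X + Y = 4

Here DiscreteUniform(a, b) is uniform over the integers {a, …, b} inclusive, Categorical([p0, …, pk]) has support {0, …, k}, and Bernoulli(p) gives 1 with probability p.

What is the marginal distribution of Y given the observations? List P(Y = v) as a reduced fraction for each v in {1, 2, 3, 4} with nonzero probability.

Enumerate traces; 4 have nonzero weight after conditioning:
  (X=0, Z=0, Y=4) weight 1/16
  (X=0, Z=1, Y=4) weight 1/48
  (X=1, Z=0, Y=3) weight 1/18
  (X=1, Z=1, Y=3) weight 1/9
Group by Y:
  weight(Y=3) = 1/6
  weight(Y=4) = 1/12
Total weight = 1/6 + 1/12 = 1/4
P(Y=3 | obs) = 1/6 / 1/4 = 2/3
P(Y=4 | obs) = 1/12 / 1/4 = 1/3

P(Y=3) = 2/3, P(Y=4) = 1/3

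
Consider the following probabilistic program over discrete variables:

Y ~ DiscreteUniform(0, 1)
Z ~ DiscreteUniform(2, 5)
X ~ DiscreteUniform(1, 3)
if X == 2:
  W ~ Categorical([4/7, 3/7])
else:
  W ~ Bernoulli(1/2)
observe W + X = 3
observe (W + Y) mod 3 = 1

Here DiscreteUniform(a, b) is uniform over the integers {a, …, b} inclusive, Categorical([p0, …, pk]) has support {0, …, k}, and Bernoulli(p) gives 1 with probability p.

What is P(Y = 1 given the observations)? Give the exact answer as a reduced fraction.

Enumerate traces; 8 have nonzero weight after conditioning:
  (Y=0, Z=2, X=2, W=1) weight 1/56
  (Y=0, Z=3, X=2, W=1) weight 1/56
  (Y=0, Z=4, X=2, W=1) weight 1/56
  (Y=0, Z=5, X=2, W=1) weight 1/56
  (Y=1, Z=2, X=3, W=0) weight 1/48
  (Y=1, Z=3, X=3, W=0) weight 1/48
  (Y=1, Z=4, X=3, W=0) weight 1/48
  (Y=1, Z=5, X=3, W=0) weight 1/48
Group by Y:
  weight(Y=0) = 1/14
  weight(Y=1) = 1/12
Total weight = 1/14 + 1/12 = 13/84
P(Y=0 | obs) = 1/14 / 13/84 = 6/13
P(Y=1 | obs) = 1/12 / 13/84 = 7/13

P(Y = 1 | obs) = 7/13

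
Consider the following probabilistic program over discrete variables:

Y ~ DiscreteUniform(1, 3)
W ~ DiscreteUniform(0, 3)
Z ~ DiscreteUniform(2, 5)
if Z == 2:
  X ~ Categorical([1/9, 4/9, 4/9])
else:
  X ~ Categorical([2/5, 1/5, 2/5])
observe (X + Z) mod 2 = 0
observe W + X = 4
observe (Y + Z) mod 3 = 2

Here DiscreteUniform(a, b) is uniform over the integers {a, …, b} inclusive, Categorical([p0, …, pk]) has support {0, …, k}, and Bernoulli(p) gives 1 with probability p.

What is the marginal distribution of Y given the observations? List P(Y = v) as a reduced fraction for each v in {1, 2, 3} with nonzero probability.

P(Y=1) = 9/28, P(Y=2) = 9/56, P(Y=3) = 29/56

Enumerate traces; 4 have nonzero weight after conditioning:
  (Y=1, W=2, Z=4, X=2) weight 1/120
  (Y=2, W=3, Z=3, X=1) weight 1/240
  (Y=3, W=2, Z=2, X=2) weight 1/108
  (Y=3, W=3, Z=5, X=1) weight 1/240
Group by Y:
  weight(Y=1) = 1/120
  weight(Y=2) = 1/240
  weight(Y=3) = 29/2160
Total weight = 1/120 + 1/240 + 29/2160 = 7/270
P(Y=1 | obs) = 1/120 / 7/270 = 9/28
P(Y=2 | obs) = 1/240 / 7/270 = 9/56
P(Y=3 | obs) = 29/2160 / 7/270 = 29/56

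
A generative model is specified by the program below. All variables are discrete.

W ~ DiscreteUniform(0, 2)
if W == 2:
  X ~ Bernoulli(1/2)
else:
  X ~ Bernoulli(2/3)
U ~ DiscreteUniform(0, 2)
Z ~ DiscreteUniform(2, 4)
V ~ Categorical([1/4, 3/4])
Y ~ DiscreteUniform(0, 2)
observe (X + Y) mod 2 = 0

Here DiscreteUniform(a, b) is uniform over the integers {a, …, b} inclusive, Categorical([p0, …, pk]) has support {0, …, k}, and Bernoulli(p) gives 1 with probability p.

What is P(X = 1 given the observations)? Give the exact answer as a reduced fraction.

Enumerate traces; 162 have nonzero weight after conditioning:
  (W=0, X=0, U=0, Z=2, V=0, Y=0) weight 1/972
  (W=0, X=0, U=0, Z=2, V=0, Y=2) weight 1/972
  (W=0, X=0, U=0, Z=2, V=1, Y=0) weight 1/324
  (W=0, X=0, U=0, Z=2, V=1, Y=2) weight 1/324
  (W=0, X=0, U=0, Z=3, V=0, Y=0) weight 1/972
  (W=0, X=0, U=0, Z=3, V=0, Y=2) weight 1/972
  (W=0, X=0, U=0, Z=3, V=1, Y=0) weight 1/324
  (W=0, X=0, U=0, Z=3, V=1, Y=2) weight 1/324
  (W=0, X=1, U=0, Z=2, V=0, Y=1) weight 1/486
  … 153 more
Group by X:
  weight(X=0) = 7/27
  weight(X=1) = 11/54
Total weight = 7/27 + 11/54 = 25/54
P(X=0 | obs) = 7/27 / 25/54 = 14/25
P(X=1 | obs) = 11/54 / 25/54 = 11/25

P(X = 1 | obs) = 11/25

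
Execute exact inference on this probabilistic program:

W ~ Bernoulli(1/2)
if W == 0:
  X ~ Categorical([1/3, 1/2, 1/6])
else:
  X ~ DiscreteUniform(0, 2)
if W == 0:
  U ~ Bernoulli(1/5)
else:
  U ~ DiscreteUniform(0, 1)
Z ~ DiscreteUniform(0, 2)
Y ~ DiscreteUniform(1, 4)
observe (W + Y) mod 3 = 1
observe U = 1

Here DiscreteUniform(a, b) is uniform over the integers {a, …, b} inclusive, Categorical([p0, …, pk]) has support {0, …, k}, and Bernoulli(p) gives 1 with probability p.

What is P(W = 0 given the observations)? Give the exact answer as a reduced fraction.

P(W = 0 | obs) = 4/9

Enumerate traces; 27 have nonzero weight after conditioning:
  (W=0, X=0, U=1, Z=0, Y=1) weight 1/360
  (W=0, X=0, U=1, Z=0, Y=4) weight 1/360
  (W=0, X=0, U=1, Z=1, Y=1) weight 1/360
  (W=0, X=0, U=1, Z=1, Y=4) weight 1/360
  (W=0, X=0, U=1, Z=2, Y=1) weight 1/360
  (W=0, X=0, U=1, Z=2, Y=4) weight 1/360
  (W=0, X=1, U=1, Z=0, Y=1) weight 1/240
  (W=0, X=1, U=1, Z=0, Y=4) weight 1/240
  (W=1, X=0, U=1, Z=0, Y=3) weight 1/144
  … 18 more
Group by W:
  weight(W=0) = 1/20
  weight(W=1) = 1/16
Total weight = 1/20 + 1/16 = 9/80
P(W=0 | obs) = 1/20 / 9/80 = 4/9
P(W=1 | obs) = 1/16 / 9/80 = 5/9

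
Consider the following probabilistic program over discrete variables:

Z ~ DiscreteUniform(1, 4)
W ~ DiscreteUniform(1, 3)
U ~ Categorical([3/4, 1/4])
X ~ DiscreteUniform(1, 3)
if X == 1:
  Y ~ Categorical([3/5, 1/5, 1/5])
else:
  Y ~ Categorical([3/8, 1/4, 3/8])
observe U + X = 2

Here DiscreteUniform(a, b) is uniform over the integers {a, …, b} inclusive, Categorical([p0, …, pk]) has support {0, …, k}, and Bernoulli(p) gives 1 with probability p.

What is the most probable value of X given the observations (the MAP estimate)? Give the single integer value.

Enumerate traces; 72 have nonzero weight after conditioning:
  (Z=1, W=1, U=0, X=2, Y=0) weight 1/128
  (Z=1, W=1, U=0, X=2, Y=1) weight 1/192
  (Z=1, W=1, U=0, X=2, Y=2) weight 1/128
  (Z=1, W=1, U=1, X=1, Y=0) weight 1/240
  (Z=1, W=1, U=1, X=1, Y=1) weight 1/720
  (Z=1, W=1, U=1, X=1, Y=2) weight 1/720
  (Z=1, W=2, U=0, X=2, Y=0) weight 1/128
  (Z=1, W=2, U=0, X=2, Y=1) weight 1/192
  … 64 more
Group by X:
  weight(X=1) = 1/12
  weight(X=2) = 1/4
Total weight = 1/12 + 1/4 = 1/3
P(X=1 | obs) = 1/12 / 1/3 = 1/4
P(X=2 | obs) = 1/4 / 1/3 = 3/4
argmax = 2

argmax_v P(X = v | obs) = 2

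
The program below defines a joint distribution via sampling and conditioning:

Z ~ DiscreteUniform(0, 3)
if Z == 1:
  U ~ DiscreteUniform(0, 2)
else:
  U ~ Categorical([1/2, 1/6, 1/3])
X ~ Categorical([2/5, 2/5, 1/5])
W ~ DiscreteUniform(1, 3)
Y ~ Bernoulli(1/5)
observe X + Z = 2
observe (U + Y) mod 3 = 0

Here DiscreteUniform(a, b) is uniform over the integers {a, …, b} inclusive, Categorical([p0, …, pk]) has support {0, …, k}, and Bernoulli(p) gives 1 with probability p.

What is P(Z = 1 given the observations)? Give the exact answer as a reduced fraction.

P(Z = 1 | obs) = 10/31

Enumerate traces; 18 have nonzero weight after conditioning:
  (Z=0, U=0, X=2, W=1, Y=0) weight 1/150
  (Z=0, U=0, X=2, W=2, Y=0) weight 1/150
  (Z=0, U=0, X=2, W=3, Y=0) weight 1/150
  (Z=0, U=2, X=2, W=1, Y=1) weight 1/900
  (Z=0, U=2, X=2, W=2, Y=1) weight 1/900
  (Z=0, U=2, X=2, W=3, Y=1) weight 1/900
  (Z=1, U=0, X=1, W=1, Y=0) weight 2/225
  (Z=1, U=0, X=1, W=2, Y=0) weight 2/225
  (Z=2, U=0, X=0, W=1, Y=0) weight 1/75
  … 9 more
Group by Z:
  weight(Z=0) = 7/300
  weight(Z=1) = 1/30
  weight(Z=2) = 7/150
Total weight = 7/300 + 1/30 + 7/150 = 31/300
P(Z=0 | obs) = 7/300 / 31/300 = 7/31
P(Z=1 | obs) = 1/30 / 31/300 = 10/31
P(Z=2 | obs) = 7/150 / 31/300 = 14/31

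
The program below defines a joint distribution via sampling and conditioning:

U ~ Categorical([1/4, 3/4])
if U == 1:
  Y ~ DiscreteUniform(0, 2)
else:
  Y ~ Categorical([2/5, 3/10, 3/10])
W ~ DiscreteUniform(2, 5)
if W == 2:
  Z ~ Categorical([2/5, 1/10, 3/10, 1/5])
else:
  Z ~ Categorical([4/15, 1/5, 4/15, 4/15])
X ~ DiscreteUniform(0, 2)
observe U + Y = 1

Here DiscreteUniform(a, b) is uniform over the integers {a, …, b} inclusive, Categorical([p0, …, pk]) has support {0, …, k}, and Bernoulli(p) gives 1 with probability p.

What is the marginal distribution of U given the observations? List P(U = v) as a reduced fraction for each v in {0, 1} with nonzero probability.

P(U=0) = 3/13, P(U=1) = 10/13

Enumerate traces; 96 have nonzero weight after conditioning:
  (U=0, Y=1, W=2, Z=0, X=0) weight 1/400
  (U=0, Y=1, W=2, Z=0, X=1) weight 1/400
  (U=0, Y=1, W=2, Z=0, X=2) weight 1/400
  (U=0, Y=1, W=2, Z=1, X=0) weight 1/1600
  (U=0, Y=1, W=2, Z=1, X=1) weight 1/1600
  (U=0, Y=1, W=2, Z=1, X=2) weight 1/1600
  (U=0, Y=1, W=2, Z=2, X=0) weight 3/1600
  (U=0, Y=1, W=2, Z=2, X=1) weight 3/1600
  (U=1, Y=0, W=2, Z=0, X=0) weight 1/120
  … 87 more
Group by U:
  weight(U=0) = 3/40
  weight(U=1) = 1/4
Total weight = 3/40 + 1/4 = 13/40
P(U=0 | obs) = 3/40 / 13/40 = 3/13
P(U=1 | obs) = 1/4 / 13/40 = 10/13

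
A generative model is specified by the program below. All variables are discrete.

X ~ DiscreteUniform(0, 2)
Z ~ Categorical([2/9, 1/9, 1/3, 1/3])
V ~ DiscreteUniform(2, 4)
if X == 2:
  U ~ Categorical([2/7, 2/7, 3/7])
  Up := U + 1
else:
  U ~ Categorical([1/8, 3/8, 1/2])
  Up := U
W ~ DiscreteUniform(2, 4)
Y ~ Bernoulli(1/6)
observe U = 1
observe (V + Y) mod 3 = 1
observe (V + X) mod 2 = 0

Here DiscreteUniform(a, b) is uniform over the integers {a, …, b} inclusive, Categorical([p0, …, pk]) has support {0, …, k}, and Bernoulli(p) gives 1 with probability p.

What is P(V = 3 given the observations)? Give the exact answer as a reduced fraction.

P(V = 3 | obs) = 21/206

Enumerate traces; 36 have nonzero weight after conditioning:
  (X=0, Z=0, V=4, U=1, W=2, Y=0) weight 5/1944
  (X=0, Z=0, V=4, U=1, W=3, Y=0) weight 5/1944
  (X=0, Z=0, V=4, U=1, W=4, Y=0) weight 5/1944
  (X=0, Z=1, V=4, U=1, W=2, Y=0) weight 5/3888
  (X=0, Z=1, V=4, U=1, W=3, Y=0) weight 5/3888
  (X=0, Z=1, V=4, U=1, W=4, Y=0) weight 5/3888
  (X=0, Z=2, V=4, U=1, W=2, Y=0) weight 5/1296
  (X=0, Z=2, V=4, U=1, W=3, Y=0) weight 5/1296
  (X=1, Z=0, V=3, U=1, W=2, Y=1) weight 1/1944
  … 27 more
Group by V:
  weight(V=3) = 1/144
  weight(V=4) = 185/3024
Total weight = 1/144 + 185/3024 = 103/1512
P(V=3 | obs) = 1/144 / 103/1512 = 21/206
P(V=4 | obs) = 185/3024 / 103/1512 = 185/206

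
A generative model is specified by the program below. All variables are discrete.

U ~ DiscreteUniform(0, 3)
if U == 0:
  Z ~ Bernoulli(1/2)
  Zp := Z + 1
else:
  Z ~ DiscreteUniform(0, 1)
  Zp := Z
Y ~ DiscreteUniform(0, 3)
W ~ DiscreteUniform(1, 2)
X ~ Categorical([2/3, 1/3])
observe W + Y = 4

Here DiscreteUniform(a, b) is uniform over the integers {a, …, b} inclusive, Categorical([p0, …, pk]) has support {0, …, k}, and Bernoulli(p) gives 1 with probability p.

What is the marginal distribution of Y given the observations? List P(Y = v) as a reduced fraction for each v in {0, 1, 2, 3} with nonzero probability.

P(Y=2) = 1/2, P(Y=3) = 1/2

Enumerate traces; 32 have nonzero weight after conditioning:
  (U=0, Z=0, Y=2, W=2, X=0) weight 1/96
  (U=0, Z=0, Y=2, W=2, X=1) weight 1/192
  (U=0, Z=0, Y=3, W=1, X=0) weight 1/96
  (U=0, Z=0, Y=3, W=1, X=1) weight 1/192
  (U=0, Z=1, Y=2, W=2, X=0) weight 1/96
  (U=0, Z=1, Y=2, W=2, X=1) weight 1/192
  (U=0, Z=1, Y=3, W=1, X=0) weight 1/96
  (U=0, Z=1, Y=3, W=1, X=1) weight 1/192
  … 24 more
Group by Y:
  weight(Y=2) = 1/8
  weight(Y=3) = 1/8
Total weight = 1/8 + 1/8 = 1/4
P(Y=2 | obs) = 1/8 / 1/4 = 1/2
P(Y=3 | obs) = 1/8 / 1/4 = 1/2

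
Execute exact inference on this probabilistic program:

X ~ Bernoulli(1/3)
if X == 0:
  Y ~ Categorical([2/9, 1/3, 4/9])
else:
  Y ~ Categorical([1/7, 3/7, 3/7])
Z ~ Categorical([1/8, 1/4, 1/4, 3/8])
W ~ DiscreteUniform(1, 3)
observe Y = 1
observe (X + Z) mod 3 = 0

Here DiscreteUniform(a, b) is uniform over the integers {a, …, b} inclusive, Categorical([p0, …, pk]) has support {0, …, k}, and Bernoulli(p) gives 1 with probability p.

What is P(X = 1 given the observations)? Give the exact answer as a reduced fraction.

P(X = 1 | obs) = 9/37

Enumerate traces; 9 have nonzero weight after conditioning:
  (X=0, Y=1, Z=0, W=1) weight 1/108
  (X=0, Y=1, Z=0, W=2) weight 1/108
  (X=0, Y=1, Z=0, W=3) weight 1/108
  (X=0, Y=1, Z=3, W=1) weight 1/36
  (X=0, Y=1, Z=3, W=2) weight 1/36
  (X=0, Y=1, Z=3, W=3) weight 1/36
  (X=1, Y=1, Z=2, W=1) weight 1/84
  (X=1, Y=1, Z=2, W=2) weight 1/84
  … 1 more
Group by X:
  weight(X=0) = 1/9
  weight(X=1) = 1/28
Total weight = 1/9 + 1/28 = 37/252
P(X=0 | obs) = 1/9 / 37/252 = 28/37
P(X=1 | obs) = 1/28 / 37/252 = 9/37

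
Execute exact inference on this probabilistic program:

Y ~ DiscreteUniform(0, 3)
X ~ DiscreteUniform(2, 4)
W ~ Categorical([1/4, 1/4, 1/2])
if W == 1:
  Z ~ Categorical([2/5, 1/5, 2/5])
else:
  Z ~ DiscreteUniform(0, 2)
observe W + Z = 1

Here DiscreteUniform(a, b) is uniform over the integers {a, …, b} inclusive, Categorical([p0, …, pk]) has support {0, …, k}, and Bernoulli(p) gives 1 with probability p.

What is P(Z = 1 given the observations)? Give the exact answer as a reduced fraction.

Enumerate traces; 24 have nonzero weight after conditioning:
  (Y=0, X=2, W=0, Z=1) weight 1/144
  (Y=0, X=2, W=1, Z=0) weight 1/120
  (Y=0, X=3, W=0, Z=1) weight 1/144
  (Y=0, X=3, W=1, Z=0) weight 1/120
  (Y=0, X=4, W=0, Z=1) weight 1/144
  (Y=0, X=4, W=1, Z=0) weight 1/120
  (Y=1, X=2, W=0, Z=1) weight 1/144
  (Y=1, X=2, W=1, Z=0) weight 1/120
  … 16 more
Group by Z:
  weight(Z=0) = 1/10
  weight(Z=1) = 1/12
Total weight = 1/10 + 1/12 = 11/60
P(Z=0 | obs) = 1/10 / 11/60 = 6/11
P(Z=1 | obs) = 1/12 / 11/60 = 5/11

P(Z = 1 | obs) = 5/11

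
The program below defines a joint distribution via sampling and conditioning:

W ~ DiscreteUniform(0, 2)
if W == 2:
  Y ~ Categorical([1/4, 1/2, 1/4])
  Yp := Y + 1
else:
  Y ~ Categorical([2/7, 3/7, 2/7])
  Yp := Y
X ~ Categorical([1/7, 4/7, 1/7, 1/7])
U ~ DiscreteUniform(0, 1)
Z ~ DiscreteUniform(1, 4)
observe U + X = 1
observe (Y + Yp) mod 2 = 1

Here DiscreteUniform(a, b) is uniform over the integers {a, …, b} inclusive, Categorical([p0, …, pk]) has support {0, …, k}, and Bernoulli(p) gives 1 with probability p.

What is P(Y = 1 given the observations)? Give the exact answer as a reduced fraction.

P(Y = 1 | obs) = 1/2

Enumerate traces; 24 have nonzero weight after conditioning:
  (W=2, Y=0, X=0, U=1, Z=1) weight 1/672
  (W=2, Y=0, X=0, U=1, Z=2) weight 1/672
  (W=2, Y=0, X=0, U=1, Z=3) weight 1/672
  (W=2, Y=0, X=0, U=1, Z=4) weight 1/672
  (W=2, Y=0, X=1, U=0, Z=1) weight 1/168
  (W=2, Y=0, X=1, U=0, Z=2) weight 1/168
  (W=2, Y=0, X=1, U=0, Z=3) weight 1/168
  (W=2, Y=0, X=1, U=0, Z=4) weight 1/168
  (W=2, Y=1, X=0, U=1, Z=1) weight 1/336
  (W=2, Y=2, X=0, U=1, Z=1) weight 1/672
  … 14 more
Group by Y:
  weight(Y=0) = 5/168
  weight(Y=1) = 5/84
  weight(Y=2) = 5/168
Total weight = 5/168 + 5/84 + 5/168 = 5/42
P(Y=0 | obs) = 5/168 / 5/42 = 1/4
P(Y=1 | obs) = 5/84 / 5/42 = 1/2
P(Y=2 | obs) = 5/168 / 5/42 = 1/4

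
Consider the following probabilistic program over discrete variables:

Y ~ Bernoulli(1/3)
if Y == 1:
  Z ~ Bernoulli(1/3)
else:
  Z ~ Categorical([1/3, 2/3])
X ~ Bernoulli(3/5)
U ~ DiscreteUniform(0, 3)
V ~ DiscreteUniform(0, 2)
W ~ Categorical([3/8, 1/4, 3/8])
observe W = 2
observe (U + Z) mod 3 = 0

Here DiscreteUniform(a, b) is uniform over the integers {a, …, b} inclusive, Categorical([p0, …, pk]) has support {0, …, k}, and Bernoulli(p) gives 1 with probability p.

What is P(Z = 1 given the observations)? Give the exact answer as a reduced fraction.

P(Z = 1 | obs) = 5/13

Enumerate traces; 36 have nonzero weight after conditioning:
  (Y=0, Z=0, X=0, U=0, V=0, W=2) weight 1/360
  (Y=0, Z=0, X=0, U=0, V=1, W=2) weight 1/360
  (Y=0, Z=0, X=0, U=0, V=2, W=2) weight 1/360
  (Y=0, Z=0, X=0, U=3, V=0, W=2) weight 1/360
  (Y=0, Z=0, X=0, U=3, V=1, W=2) weight 1/360
  (Y=0, Z=0, X=0, U=3, V=2, W=2) weight 1/360
  (Y=0, Z=0, X=1, U=0, V=0, W=2) weight 1/240
  (Y=0, Z=0, X=1, U=0, V=1, W=2) weight 1/240
  (Y=0, Z=1, X=0, U=2, V=0, W=2) weight 1/180
  … 27 more
Group by Z:
  weight(Z=0) = 1/12
  weight(Z=1) = 5/96
Total weight = 1/12 + 5/96 = 13/96
P(Z=0 | obs) = 1/12 / 13/96 = 8/13
P(Z=1 | obs) = 5/96 / 13/96 = 5/13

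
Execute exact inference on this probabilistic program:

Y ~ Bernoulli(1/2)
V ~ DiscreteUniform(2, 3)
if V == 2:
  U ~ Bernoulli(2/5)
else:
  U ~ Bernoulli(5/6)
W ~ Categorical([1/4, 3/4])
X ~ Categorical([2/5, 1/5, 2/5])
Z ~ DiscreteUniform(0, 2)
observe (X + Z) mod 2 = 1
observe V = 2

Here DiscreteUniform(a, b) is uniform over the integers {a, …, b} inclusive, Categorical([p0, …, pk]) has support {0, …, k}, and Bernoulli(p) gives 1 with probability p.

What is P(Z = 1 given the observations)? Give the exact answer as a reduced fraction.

Enumerate traces; 32 have nonzero weight after conditioning:
  (Y=0, V=2, U=0, W=0, X=0, Z=1) weight 1/200
  (Y=0, V=2, U=0, W=0, X=1, Z=0) weight 1/400
  (Y=0, V=2, U=0, W=0, X=1, Z=2) weight 1/400
  (Y=0, V=2, U=0, W=0, X=2, Z=1) weight 1/200
  (Y=0, V=2, U=0, W=1, X=0, Z=1) weight 3/200
  (Y=0, V=2, U=0, W=1, X=1, Z=0) weight 3/400
  (Y=0, V=2, U=0, W=1, X=1, Z=2) weight 3/400
  (Y=0, V=2, U=0, W=1, X=2, Z=1) weight 3/200
  … 24 more
Group by Z:
  weight(Z=0) = 1/30
  weight(Z=1) = 2/15
  weight(Z=2) = 1/30
Total weight = 1/30 + 2/15 + 1/30 = 1/5
P(Z=0 | obs) = 1/30 / 1/5 = 1/6
P(Z=1 | obs) = 2/15 / 1/5 = 2/3
P(Z=2 | obs) = 1/30 / 1/5 = 1/6

P(Z = 1 | obs) = 2/3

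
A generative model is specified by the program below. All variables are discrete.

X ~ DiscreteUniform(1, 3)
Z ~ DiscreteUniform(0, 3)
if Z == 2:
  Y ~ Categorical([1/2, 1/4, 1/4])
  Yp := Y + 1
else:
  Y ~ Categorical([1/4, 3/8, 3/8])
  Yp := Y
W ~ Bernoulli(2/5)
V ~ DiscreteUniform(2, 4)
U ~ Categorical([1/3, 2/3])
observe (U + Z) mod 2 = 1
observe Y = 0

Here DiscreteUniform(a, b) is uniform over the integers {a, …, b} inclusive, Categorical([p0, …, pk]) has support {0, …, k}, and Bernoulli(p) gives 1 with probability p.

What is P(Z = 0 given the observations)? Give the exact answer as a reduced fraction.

P(Z = 0 | obs) = 1/4

Enumerate traces; 72 have nonzero weight after conditioning:
  (X=1, Z=0, Y=0, W=0, V=2, U=1) weight 1/360
  (X=1, Z=0, Y=0, W=0, V=3, U=1) weight 1/360
  (X=1, Z=0, Y=0, W=0, V=4, U=1) weight 1/360
  (X=1, Z=0, Y=0, W=1, V=2, U=1) weight 1/540
  (X=1, Z=0, Y=0, W=1, V=3, U=1) weight 1/540
  (X=1, Z=0, Y=0, W=1, V=4, U=1) weight 1/540
  (X=1, Z=1, Y=0, W=0, V=2, U=0) weight 1/720
  (X=1, Z=1, Y=0, W=0, V=3, U=0) weight 1/720
  (X=1, Z=2, Y=0, W=0, V=2, U=1) weight 1/180
  (X=1, Z=3, Y=0, W=0, V=2, U=0) weight 1/720
  … 62 more
Group by Z:
  weight(Z=0) = 1/24
  weight(Z=1) = 1/48
  weight(Z=2) = 1/12
  weight(Z=3) = 1/48
Total weight = 1/24 + 1/48 + 1/12 + 1/48 = 1/6
P(Z=0 | obs) = 1/24 / 1/6 = 1/4
P(Z=1 | obs) = 1/48 / 1/6 = 1/8
P(Z=2 | obs) = 1/12 / 1/6 = 1/2
P(Z=3 | obs) = 1/48 / 1/6 = 1/8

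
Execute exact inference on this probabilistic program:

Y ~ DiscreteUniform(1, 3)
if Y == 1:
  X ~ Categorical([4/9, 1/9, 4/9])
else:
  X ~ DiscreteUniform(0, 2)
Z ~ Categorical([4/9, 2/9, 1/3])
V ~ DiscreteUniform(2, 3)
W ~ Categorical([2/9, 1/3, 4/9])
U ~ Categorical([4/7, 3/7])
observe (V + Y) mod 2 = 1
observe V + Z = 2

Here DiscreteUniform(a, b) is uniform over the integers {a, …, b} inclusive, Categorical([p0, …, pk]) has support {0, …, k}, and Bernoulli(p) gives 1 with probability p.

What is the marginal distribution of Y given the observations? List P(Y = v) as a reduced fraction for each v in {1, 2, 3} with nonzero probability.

P(Y=1) = 1/2, P(Y=3) = 1/2

Enumerate traces; 36 have nonzero weight after conditioning:
  (Y=1, X=0, Z=0, V=2, W=0, U=0) weight 64/15309
  (Y=1, X=0, Z=0, V=2, W=0, U=1) weight 16/5103
  (Y=1, X=0, Z=0, V=2, W=1, U=0) weight 32/5103
  (Y=1, X=0, Z=0, V=2, W=1, U=1) weight 8/1701
  (Y=1, X=0, Z=0, V=2, W=2, U=0) weight 128/15309
  (Y=1, X=0, Z=0, V=2, W=2, U=1) weight 32/5103
  (Y=1, X=1, Z=0, V=2, W=0, U=0) weight 16/15309
  (Y=1, X=1, Z=0, V=2, W=0, U=1) weight 4/5103
  (Y=3, X=0, Z=0, V=2, W=0, U=0) weight 16/5103
  … 27 more
Group by Y:
  weight(Y=1) = 2/27
  weight(Y=3) = 2/27
Total weight = 2/27 + 2/27 = 4/27
P(Y=1 | obs) = 2/27 / 4/27 = 1/2
P(Y=3 | obs) = 2/27 / 4/27 = 1/2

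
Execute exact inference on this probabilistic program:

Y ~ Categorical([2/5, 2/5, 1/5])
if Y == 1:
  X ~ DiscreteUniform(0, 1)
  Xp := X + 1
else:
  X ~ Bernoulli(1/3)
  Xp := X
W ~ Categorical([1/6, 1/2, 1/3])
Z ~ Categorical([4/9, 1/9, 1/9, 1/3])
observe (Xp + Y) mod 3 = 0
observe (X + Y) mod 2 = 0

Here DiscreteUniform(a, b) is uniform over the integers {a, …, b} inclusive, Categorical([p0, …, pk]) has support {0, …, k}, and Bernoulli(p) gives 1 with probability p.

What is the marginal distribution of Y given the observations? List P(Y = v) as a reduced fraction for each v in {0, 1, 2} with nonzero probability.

P(Y=0) = 4/7, P(Y=1) = 3/7

Enumerate traces; 24 have nonzero weight after conditioning:
  (Y=0, X=0, W=0, Z=0) weight 8/405
  (Y=0, X=0, W=0, Z=1) weight 2/405
  (Y=0, X=0, W=0, Z=2) weight 2/405
  (Y=0, X=0, W=0, Z=3) weight 2/135
  (Y=0, X=0, W=1, Z=0) weight 8/135
  (Y=0, X=0, W=1, Z=1) weight 2/135
  (Y=0, X=0, W=1, Z=2) weight 2/135
  (Y=0, X=0, W=1, Z=3) weight 2/45
  (Y=1, X=1, W=0, Z=0) weight 2/135
  … 15 more
Group by Y:
  weight(Y=0) = 4/15
  weight(Y=1) = 1/5
Total weight = 4/15 + 1/5 = 7/15
P(Y=0 | obs) = 4/15 / 7/15 = 4/7
P(Y=1 | obs) = 1/5 / 7/15 = 3/7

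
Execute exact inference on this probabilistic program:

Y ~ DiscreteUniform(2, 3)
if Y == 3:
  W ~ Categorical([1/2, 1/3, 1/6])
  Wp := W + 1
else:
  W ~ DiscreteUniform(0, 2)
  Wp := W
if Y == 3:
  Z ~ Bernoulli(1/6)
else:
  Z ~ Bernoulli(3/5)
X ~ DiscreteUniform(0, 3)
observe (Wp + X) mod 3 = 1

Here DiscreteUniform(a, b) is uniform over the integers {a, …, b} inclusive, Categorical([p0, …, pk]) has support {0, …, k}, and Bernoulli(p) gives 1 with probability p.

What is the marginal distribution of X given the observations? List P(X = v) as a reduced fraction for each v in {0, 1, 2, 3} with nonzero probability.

P(X=0) = 5/17, P(X=1) = 3/17, P(X=2) = 4/17, P(X=3) = 5/17

Enumerate traces; 16 have nonzero weight after conditioning:
  (Y=2, W=0, Z=0, X=1) weight 1/60
  (Y=2, W=0, Z=1, X=1) weight 1/40
  (Y=2, W=1, Z=0, X=0) weight 1/60
  (Y=2, W=1, Z=0, X=3) weight 1/60
  (Y=2, W=1, Z=1, X=0) weight 1/40
  (Y=2, W=1, Z=1, X=3) weight 1/40
  (Y=2, W=2, Z=0, X=2) weight 1/60
  (Y=2, W=2, Z=1, X=2) weight 1/40
  … 8 more
Group by X:
  weight(X=0) = 5/48
  weight(X=1) = 1/16
  weight(X=2) = 1/12
  weight(X=3) = 5/48
Total weight = 5/48 + 1/16 + 1/12 + 5/48 = 17/48
P(X=0 | obs) = 5/48 / 17/48 = 5/17
P(X=1 | obs) = 1/16 / 17/48 = 3/17
P(X=2 | obs) = 1/12 / 17/48 = 4/17
P(X=3 | obs) = 5/48 / 17/48 = 5/17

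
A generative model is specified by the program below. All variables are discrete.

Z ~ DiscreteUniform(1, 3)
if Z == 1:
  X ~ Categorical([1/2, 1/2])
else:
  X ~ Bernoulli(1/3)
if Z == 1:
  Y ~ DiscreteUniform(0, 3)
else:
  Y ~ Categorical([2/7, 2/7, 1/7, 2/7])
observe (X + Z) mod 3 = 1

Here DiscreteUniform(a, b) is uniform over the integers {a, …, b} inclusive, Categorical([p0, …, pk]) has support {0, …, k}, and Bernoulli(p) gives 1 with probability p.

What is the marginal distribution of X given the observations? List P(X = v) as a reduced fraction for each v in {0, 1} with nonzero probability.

Enumerate traces; 8 have nonzero weight after conditioning:
  (Z=1, X=0, Y=0) weight 1/24
  (Z=1, X=0, Y=1) weight 1/24
  (Z=1, X=0, Y=2) weight 1/24
  (Z=1, X=0, Y=3) weight 1/24
  (Z=3, X=1, Y=0) weight 2/63
  (Z=3, X=1, Y=1) weight 2/63
  (Z=3, X=1, Y=2) weight 1/63
  (Z=3, X=1, Y=3) weight 2/63
Group by X:
  weight(X=0) = 1/6
  weight(X=1) = 1/9
Total weight = 1/6 + 1/9 = 5/18
P(X=0 | obs) = 1/6 / 5/18 = 3/5
P(X=1 | obs) = 1/9 / 5/18 = 2/5

P(X=0) = 3/5, P(X=1) = 2/5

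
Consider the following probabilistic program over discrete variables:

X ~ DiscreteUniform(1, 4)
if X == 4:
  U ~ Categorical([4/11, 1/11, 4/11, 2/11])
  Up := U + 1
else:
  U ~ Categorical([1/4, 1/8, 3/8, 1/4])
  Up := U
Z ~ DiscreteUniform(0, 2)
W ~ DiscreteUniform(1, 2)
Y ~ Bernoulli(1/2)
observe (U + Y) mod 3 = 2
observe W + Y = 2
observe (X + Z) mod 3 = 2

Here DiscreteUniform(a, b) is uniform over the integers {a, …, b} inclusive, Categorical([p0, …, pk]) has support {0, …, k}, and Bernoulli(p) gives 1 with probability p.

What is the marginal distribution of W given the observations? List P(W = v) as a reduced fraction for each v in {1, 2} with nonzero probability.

Enumerate traces; 8 have nonzero weight after conditioning:
  (X=1, U=1, Z=1, W=1, Y=1) weight 1/384
  (X=1, U=2, Z=1, W=2, Y=0) weight 1/128
  (X=2, U=1, Z=0, W=1, Y=1) weight 1/384
  (X=2, U=2, Z=0, W=2, Y=0) weight 1/128
  (X=3, U=1, Z=2, W=1, Y=1) weight 1/384
  (X=3, U=2, Z=2, W=2, Y=0) weight 1/128
  (X=4, U=1, Z=1, W=1, Y=1) weight 1/528
  (X=4, U=2, Z=1, W=2, Y=0) weight 1/132
Group by W:
  weight(W=1) = 41/4224
  weight(W=2) = 131/4224
Total weight = 41/4224 + 131/4224 = 43/1056
P(W=1 | obs) = 41/4224 / 43/1056 = 41/172
P(W=2 | obs) = 131/4224 / 43/1056 = 131/172

P(W=1) = 41/172, P(W=2) = 131/172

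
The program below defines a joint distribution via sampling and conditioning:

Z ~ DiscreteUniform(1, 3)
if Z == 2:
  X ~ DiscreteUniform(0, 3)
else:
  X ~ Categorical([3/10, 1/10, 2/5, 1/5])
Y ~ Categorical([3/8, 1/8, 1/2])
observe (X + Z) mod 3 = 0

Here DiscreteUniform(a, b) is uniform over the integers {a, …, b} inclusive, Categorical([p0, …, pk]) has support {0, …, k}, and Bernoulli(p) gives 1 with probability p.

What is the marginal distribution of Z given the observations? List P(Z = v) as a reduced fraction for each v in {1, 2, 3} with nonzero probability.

Enumerate traces; 12 have nonzero weight after conditioning:
  (Z=1, X=2, Y=0) weight 1/20
  (Z=1, X=2, Y=1) weight 1/60
  (Z=1, X=2, Y=2) weight 1/15
  (Z=2, X=1, Y=0) weight 1/32
  (Z=2, X=1, Y=1) weight 1/96
  (Z=2, X=1, Y=2) weight 1/24
  (Z=3, X=0, Y=0) weight 3/80
  (Z=3, X=0, Y=1) weight 1/80
  … 4 more
Group by Z:
  weight(Z=1) = 2/15
  weight(Z=2) = 1/12
  weight(Z=3) = 1/6
Total weight = 2/15 + 1/12 + 1/6 = 23/60
P(Z=1 | obs) = 2/15 / 23/60 = 8/23
P(Z=2 | obs) = 1/12 / 23/60 = 5/23
P(Z=3 | obs) = 1/6 / 23/60 = 10/23

P(Z=1) = 8/23, P(Z=2) = 5/23, P(Z=3) = 10/23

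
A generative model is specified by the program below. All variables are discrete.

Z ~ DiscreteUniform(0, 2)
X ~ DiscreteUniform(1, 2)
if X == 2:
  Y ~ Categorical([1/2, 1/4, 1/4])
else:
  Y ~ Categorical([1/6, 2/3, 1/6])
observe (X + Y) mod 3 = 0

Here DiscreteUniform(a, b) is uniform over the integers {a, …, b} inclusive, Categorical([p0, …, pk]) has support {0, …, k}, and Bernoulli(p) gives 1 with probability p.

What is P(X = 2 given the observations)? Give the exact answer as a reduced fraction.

P(X = 2 | obs) = 3/5

Enumerate traces; 6 have nonzero weight after conditioning:
  (Z=0, X=1, Y=2) weight 1/36
  (Z=0, X=2, Y=1) weight 1/24
  (Z=1, X=1, Y=2) weight 1/36
  (Z=1, X=2, Y=1) weight 1/24
  (Z=2, X=1, Y=2) weight 1/36
  (Z=2, X=2, Y=1) weight 1/24
Group by X:
  weight(X=1) = 1/12
  weight(X=2) = 1/8
Total weight = 1/12 + 1/8 = 5/24
P(X=1 | obs) = 1/12 / 5/24 = 2/5
P(X=2 | obs) = 1/8 / 5/24 = 3/5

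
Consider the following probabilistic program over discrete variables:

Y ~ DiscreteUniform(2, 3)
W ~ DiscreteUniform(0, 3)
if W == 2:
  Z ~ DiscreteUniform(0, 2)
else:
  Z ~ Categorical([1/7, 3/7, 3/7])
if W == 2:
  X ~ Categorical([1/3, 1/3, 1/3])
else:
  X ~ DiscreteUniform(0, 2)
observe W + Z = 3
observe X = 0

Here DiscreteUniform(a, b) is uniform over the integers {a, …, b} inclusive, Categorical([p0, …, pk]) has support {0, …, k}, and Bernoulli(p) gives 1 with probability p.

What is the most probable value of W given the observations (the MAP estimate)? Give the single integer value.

argmax_v P(W = v | obs) = 1

Enumerate traces; 6 have nonzero weight after conditioning:
  (Y=2, W=1, Z=2, X=0) weight 1/56
  (Y=2, W=2, Z=1, X=0) weight 1/72
  (Y=2, W=3, Z=0, X=0) weight 1/168
  (Y=3, W=1, Z=2, X=0) weight 1/56
  (Y=3, W=2, Z=1, X=0) weight 1/72
  (Y=3, W=3, Z=0, X=0) weight 1/168
Group by W:
  weight(W=1) = 1/28
  weight(W=2) = 1/36
  weight(W=3) = 1/84
Total weight = 1/28 + 1/36 + 1/84 = 19/252
P(W=1 | obs) = 1/28 / 19/252 = 9/19
P(W=2 | obs) = 1/36 / 19/252 = 7/19
P(W=3 | obs) = 1/84 / 19/252 = 3/19
argmax = 1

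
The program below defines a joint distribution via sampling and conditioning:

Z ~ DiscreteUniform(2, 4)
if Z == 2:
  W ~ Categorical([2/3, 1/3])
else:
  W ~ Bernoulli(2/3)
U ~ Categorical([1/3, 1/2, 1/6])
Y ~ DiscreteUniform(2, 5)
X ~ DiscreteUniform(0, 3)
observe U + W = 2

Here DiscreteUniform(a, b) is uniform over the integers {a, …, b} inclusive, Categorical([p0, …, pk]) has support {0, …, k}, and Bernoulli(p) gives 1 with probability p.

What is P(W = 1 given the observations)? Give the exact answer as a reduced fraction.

Enumerate traces; 96 have nonzero weight after conditioning:
  (Z=2, W=0, U=2, Y=2, X=0) weight 1/432
  (Z=2, W=0, U=2, Y=2, X=1) weight 1/432
  (Z=2, W=0, U=2, Y=2, X=2) weight 1/432
  (Z=2, W=0, U=2, Y=2, X=3) weight 1/432
  (Z=2, W=0, U=2, Y=3, X=0) weight 1/432
  (Z=2, W=0, U=2, Y=3, X=1) weight 1/432
  (Z=2, W=0, U=2, Y=3, X=2) weight 1/432
  (Z=2, W=0, U=2, Y=3, X=3) weight 1/432
  (Z=2, W=1, U=1, Y=2, X=0) weight 1/288
  … 87 more
Group by W:
  weight(W=0) = 2/27
  weight(W=1) = 5/18
Total weight = 2/27 + 5/18 = 19/54
P(W=0 | obs) = 2/27 / 19/54 = 4/19
P(W=1 | obs) = 5/18 / 19/54 = 15/19

P(W = 1 | obs) = 15/19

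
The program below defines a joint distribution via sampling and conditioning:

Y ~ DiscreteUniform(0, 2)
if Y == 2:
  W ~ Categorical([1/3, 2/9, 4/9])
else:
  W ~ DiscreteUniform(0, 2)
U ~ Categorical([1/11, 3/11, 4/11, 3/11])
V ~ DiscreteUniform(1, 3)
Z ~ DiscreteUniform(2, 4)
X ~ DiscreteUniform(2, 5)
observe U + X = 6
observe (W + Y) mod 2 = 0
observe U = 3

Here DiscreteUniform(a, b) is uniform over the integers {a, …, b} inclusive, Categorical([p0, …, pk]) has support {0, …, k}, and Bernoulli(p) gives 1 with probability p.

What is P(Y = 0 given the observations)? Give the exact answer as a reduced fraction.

Enumerate traces; 45 have nonzero weight after conditioning:
  (Y=0, W=0, U=3, V=1, Z=2, X=3) weight 1/1188
  (Y=0, W=0, U=3, V=1, Z=3, X=3) weight 1/1188
  (Y=0, W=0, U=3, V=1, Z=4, X=3) weight 1/1188
  (Y=0, W=0, U=3, V=2, Z=2, X=3) weight 1/1188
  (Y=0, W=0, U=3, V=2, Z=3, X=3) weight 1/1188
  (Y=0, W=0, U=3, V=2, Z=4, X=3) weight 1/1188
  (Y=0, W=0, U=3, V=3, Z=2, X=3) weight 1/1188
  (Y=0, W=0, U=3, V=3, Z=3, X=3) weight 1/1188
  (Y=1, W=1, U=3, V=1, Z=2, X=3) weight 1/1188
  (Y=2, W=0, U=3, V=1, Z=2, X=3) weight 1/1188
  … 35 more
Group by Y:
  weight(Y=0) = 1/66
  weight(Y=1) = 1/132
  weight(Y=2) = 7/396
Total weight = 1/66 + 1/132 + 7/396 = 4/99
P(Y=0 | obs) = 1/66 / 4/99 = 3/8
P(Y=1 | obs) = 1/132 / 4/99 = 3/16
P(Y=2 | obs) = 7/396 / 4/99 = 7/16

P(Y = 0 | obs) = 3/8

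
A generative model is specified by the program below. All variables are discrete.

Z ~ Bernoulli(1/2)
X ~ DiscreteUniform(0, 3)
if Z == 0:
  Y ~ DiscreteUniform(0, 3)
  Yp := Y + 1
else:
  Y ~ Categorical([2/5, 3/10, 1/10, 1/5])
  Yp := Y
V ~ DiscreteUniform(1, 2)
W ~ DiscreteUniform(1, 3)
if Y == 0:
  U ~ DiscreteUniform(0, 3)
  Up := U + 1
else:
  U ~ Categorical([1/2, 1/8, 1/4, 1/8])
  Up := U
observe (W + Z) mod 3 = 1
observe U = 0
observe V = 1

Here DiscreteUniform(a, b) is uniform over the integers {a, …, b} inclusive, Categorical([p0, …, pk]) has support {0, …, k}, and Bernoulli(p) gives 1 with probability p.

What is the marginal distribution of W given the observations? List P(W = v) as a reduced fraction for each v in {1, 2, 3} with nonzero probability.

Enumerate traces; 32 have nonzero weight after conditioning:
  (Z=0, X=0, Y=0, V=1, W=1, U=0) weight 1/768
  (Z=0, X=0, Y=1, V=1, W=1, U=0) weight 1/384
  (Z=0, X=0, Y=2, V=1, W=1, U=0) weight 1/384
  (Z=0, X=0, Y=3, V=1, W=1, U=0) weight 1/384
  (Z=0, X=1, Y=0, V=1, W=1, U=0) weight 1/768
  (Z=0, X=1, Y=1, V=1, W=1, U=0) weight 1/384
  (Z=0, X=1, Y=2, V=1, W=1, U=0) weight 1/384
  (Z=0, X=1, Y=3, V=1, W=1, U=0) weight 1/384
  (Z=1, X=0, Y=0, V=1, W=3, U=0) weight 1/480
  … 23 more
Group by W:
  weight(W=1) = 7/192
  weight(W=3) = 1/30
Total weight = 7/192 + 1/30 = 67/960
P(W=1 | obs) = 7/192 / 67/960 = 35/67
P(W=3 | obs) = 1/30 / 67/960 = 32/67

P(W=1) = 35/67, P(W=3) = 32/67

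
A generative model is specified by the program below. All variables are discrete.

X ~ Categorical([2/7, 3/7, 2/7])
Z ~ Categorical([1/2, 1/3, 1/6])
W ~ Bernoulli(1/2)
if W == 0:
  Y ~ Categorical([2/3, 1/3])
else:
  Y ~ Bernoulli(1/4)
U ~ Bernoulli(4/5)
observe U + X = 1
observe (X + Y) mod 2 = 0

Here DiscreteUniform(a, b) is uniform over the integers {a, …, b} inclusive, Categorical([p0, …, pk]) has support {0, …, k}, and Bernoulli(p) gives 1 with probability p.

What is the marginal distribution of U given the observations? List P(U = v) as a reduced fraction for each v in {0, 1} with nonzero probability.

Enumerate traces; 12 have nonzero weight after conditioning:
  (X=0, Z=0, W=0, Y=0, U=1) weight 4/105
  (X=0, Z=0, W=1, Y=0, U=1) weight 3/70
  (X=0, Z=1, W=0, Y=0, U=1) weight 8/315
  (X=0, Z=1, W=1, Y=0, U=1) weight 1/35
  (X=0, Z=2, W=0, Y=0, U=1) weight 4/315
  (X=0, Z=2, W=1, Y=0, U=1) weight 1/70
  (X=1, Z=0, W=0, Y=1, U=0) weight 1/140
  (X=1, Z=0, W=1, Y=1, U=0) weight 3/560
  … 4 more
Group by U:
  weight(U=0) = 1/40
  weight(U=1) = 17/105
Total weight = 1/40 + 17/105 = 157/840
P(U=0 | obs) = 1/40 / 157/840 = 21/157
P(U=1 | obs) = 17/105 / 157/840 = 136/157

P(U=0) = 21/157, P(U=1) = 136/157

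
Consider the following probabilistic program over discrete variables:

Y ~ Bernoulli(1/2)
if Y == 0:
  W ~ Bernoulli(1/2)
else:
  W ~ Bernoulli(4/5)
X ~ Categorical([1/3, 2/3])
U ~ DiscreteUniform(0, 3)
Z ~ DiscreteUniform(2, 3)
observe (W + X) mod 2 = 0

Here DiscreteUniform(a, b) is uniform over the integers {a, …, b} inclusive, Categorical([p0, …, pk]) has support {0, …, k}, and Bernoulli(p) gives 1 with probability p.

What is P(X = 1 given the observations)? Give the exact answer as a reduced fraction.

P(X = 1 | obs) = 26/33

Enumerate traces; 32 have nonzero weight after conditioning:
  (Y=0, W=0, X=0, U=0, Z=2) weight 1/96
  (Y=0, W=0, X=0, U=0, Z=3) weight 1/96
  (Y=0, W=0, X=0, U=1, Z=2) weight 1/96
  (Y=0, W=0, X=0, U=1, Z=3) weight 1/96
  (Y=0, W=0, X=0, U=2, Z=2) weight 1/96
  (Y=0, W=0, X=0, U=2, Z=3) weight 1/96
  (Y=0, W=0, X=0, U=3, Z=2) weight 1/96
  (Y=0, W=0, X=0, U=3, Z=3) weight 1/96
  (Y=0, W=1, X=1, U=0, Z=2) weight 1/48
  … 23 more
Group by X:
  weight(X=0) = 7/60
  weight(X=1) = 13/30
Total weight = 7/60 + 13/30 = 11/20
P(X=0 | obs) = 7/60 / 11/20 = 7/33
P(X=1 | obs) = 13/30 / 11/20 = 26/33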